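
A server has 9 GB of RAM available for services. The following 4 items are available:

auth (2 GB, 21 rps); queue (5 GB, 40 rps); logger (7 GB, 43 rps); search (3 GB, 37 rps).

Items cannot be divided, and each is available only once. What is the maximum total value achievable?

This is a 0/1 knapsack; check combinations near the capacity.
- queue+search: memory 5+3=8, value 40+37=77
- auth+logger: memory 2+7=9, value 21+43=64
- auth+queue: memory 2+5=7, value 21+40=61
- auth+search: memory 2+3=5, value 21+37=58
- logger: memory 7, value 43
Best: 77 rps.

77 rps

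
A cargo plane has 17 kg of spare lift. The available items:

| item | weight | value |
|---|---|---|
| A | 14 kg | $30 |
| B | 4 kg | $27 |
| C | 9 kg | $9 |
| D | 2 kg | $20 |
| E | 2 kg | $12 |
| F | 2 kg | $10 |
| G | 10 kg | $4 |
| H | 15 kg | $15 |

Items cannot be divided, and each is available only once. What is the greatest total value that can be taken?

$69

Check high-value combinations within 17 kg:
- B+D+E+F: weight 4+2+2+2=10, value 27+20+12+10=69
- B+C+D+E: weight 4+9+2+2=17, value 27+9+20+12=68
- B+C+D+F: weight 4+9+2+2=17, value 27+9+20+10=66
- B+D+E: weight 4+2+2=8, value 27+20+12=59
- B+C+E+F: weight 4+9+2+2=17, value 27+9+12+10=58
Best: $69.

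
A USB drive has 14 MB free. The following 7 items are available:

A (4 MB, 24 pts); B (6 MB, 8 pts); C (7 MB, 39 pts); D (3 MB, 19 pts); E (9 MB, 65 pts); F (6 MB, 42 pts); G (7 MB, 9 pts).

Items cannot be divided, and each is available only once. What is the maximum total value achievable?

89 pts

Check high-value combinations within 14 MB:
- A+E: size 4+9=13, value 24+65=89
- A+D+F: size 4+3+6=13, value 24+19+42=85
- D+E: size 3+9=12, value 19+65=84
Best: 89 pts.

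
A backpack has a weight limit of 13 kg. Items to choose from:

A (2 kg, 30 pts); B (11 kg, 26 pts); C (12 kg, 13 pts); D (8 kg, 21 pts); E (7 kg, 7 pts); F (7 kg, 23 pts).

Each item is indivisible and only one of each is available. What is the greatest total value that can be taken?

56 pts

This is a 0/1 knapsack; check combinations near the capacity.
- A+B: weight 2+11=13, value 30+26=56
- A+F: weight 2+7=9, value 30+23=53
- A+D: weight 2+8=10, value 30+21=51
- A+E: weight 2+7=9, value 30+7=37
Best: 56 pts.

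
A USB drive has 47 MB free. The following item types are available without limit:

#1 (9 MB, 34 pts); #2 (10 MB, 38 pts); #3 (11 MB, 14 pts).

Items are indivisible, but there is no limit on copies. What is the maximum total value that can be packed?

Best value-per-unit is #2 at 38/10; filling with it alone gives 4×38 = 152.
Optimal mix: 3×#1 + 2×#2 → size 47, value 178.

178 pts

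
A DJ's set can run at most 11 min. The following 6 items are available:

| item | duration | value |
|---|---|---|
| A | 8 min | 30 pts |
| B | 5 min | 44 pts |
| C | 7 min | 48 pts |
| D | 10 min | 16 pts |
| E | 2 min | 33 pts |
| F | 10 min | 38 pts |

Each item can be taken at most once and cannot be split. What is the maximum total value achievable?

Check high-value combinations within 11 min:
- C+E: duration 7+2=9, value 48+33=81
- B+E: duration 5+2=7, value 44+33=77
- A+E: duration 8+2=10, value 30+33=63
Best: 81 pts.

81 pts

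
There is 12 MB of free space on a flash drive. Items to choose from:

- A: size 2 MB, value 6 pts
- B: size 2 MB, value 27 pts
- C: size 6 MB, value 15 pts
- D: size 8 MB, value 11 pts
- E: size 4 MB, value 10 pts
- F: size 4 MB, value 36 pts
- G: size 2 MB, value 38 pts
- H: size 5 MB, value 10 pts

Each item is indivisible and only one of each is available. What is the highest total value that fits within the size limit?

Check high-value combinations within 12 MB:
- B+E+F+G: size 2+4+4+2=12, value 27+10+36+38=111
- A+B+F+G: size 2+2+4+2=10, value 6+27+36+38=107
- B+F+G: size 2+4+2=8, value 27+36+38=101
- A+E+F+G: size 2+4+4+2=12, value 6+10+36+38=90
Best: 111 pts.

111 pts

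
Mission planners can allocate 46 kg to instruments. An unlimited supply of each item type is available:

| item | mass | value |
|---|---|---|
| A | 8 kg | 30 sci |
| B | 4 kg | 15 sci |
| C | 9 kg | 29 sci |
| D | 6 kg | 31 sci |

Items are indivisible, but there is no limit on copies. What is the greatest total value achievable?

Best value-per-unit is D at 31/6; filling with it alone gives 7×31 = 217.
Optimal mix: 1×B + 7×D → mass 46, value 232.

232 sci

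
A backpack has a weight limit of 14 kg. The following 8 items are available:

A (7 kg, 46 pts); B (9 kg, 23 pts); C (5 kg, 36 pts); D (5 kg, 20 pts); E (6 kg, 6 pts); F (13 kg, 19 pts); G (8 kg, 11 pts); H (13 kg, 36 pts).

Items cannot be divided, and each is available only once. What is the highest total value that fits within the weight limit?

82 pts

Check high-value combinations within 14 kg:
- A+C: weight 7+5=12, value 46+36=82
- A+D: weight 7+5=12, value 46+20=66
- B+C: weight 9+5=14, value 23+36=59
Best: 82 pts.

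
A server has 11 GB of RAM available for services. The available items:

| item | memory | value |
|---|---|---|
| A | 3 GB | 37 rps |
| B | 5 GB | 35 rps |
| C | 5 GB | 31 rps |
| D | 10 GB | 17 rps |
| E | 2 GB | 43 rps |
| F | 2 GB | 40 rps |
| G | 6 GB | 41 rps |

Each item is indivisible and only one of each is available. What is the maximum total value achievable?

Check high-value combinations within 11 GB:
- E+F+G: memory 2+2+6=10, value 43+40+41=124
- A+E+G: memory 3+2+6=11, value 37+43+41=121
- A+E+F: memory 3+2+2=7, value 37+43+40=120
- B+E+F: memory 5+2+2=9, value 35+43+40=118
Best: 124 rps.

124 rps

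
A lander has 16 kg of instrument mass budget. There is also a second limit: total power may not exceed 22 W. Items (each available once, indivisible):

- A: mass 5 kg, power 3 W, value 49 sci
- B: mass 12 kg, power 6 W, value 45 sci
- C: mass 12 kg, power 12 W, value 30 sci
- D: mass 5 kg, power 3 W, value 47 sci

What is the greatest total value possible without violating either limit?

96 sci

Feasible sets respecting both limits:
- A+D: mass 10, power 6, value 96
- A: mass 5, power 3, value 49
- D: mass 5, power 3, value 47
- B: mass 12, power 6, value 45
Best: 96 sci.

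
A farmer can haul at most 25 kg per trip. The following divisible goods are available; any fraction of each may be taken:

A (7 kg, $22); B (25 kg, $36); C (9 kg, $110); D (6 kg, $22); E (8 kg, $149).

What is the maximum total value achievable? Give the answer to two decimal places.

Take in order of value per unit:
- E (149/8 per unit): all 8 → value 149, running total 149.00
- C (110/9 per unit): all 9 → value 110, running total 259.00
- D (22/6 per unit): all 6 → value 22, running total 281.00
- A (22/7 per unit): 2 of 7 → value 2×22/7 = 6.2857, running total 287.29
Total 287.29.

287.29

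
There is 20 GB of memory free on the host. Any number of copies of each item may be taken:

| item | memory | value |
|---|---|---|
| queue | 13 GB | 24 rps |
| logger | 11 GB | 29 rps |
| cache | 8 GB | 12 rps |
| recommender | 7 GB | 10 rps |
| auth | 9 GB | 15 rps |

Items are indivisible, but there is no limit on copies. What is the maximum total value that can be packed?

44 rps

Best value-per-unit is logger at 29/11; filling with it alone gives 1×29 = 29.
Optimal mix: 1×logger + 1×auth → memory 20, value 44.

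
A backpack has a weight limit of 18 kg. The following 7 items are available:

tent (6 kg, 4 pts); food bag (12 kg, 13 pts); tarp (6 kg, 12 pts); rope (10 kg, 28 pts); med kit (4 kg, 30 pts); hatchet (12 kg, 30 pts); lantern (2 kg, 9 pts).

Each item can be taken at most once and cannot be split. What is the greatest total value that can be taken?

69 pts

Check high-value combinations within 18 kg:
- med kit+hatchet+lantern: weight 4+12+2=18, value 30+30+9=69
- rope+med kit+lantern: weight 10+4+2=16, value 28+30+9=67
- med kit+hatchet: weight 4+12=16, value 30+30=60
- rope+med kit: weight 10+4=14, value 28+30=58
Best: 69 pts.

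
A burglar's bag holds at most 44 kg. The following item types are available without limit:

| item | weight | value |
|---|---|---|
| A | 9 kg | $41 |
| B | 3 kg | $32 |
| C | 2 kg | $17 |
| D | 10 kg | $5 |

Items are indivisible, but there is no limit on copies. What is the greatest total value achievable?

Best value-per-unit is B at 32/3; filling with it alone gives 14×32 = 448.
Optimal mix: 14×B + 1×C → weight 44, value 465.

$465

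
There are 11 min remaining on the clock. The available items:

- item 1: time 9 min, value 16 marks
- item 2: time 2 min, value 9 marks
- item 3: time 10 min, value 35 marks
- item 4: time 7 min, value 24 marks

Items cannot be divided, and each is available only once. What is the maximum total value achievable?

Check high-value combinations within 11 min:
- item 3: time 10, value 35
- item 2+item 4: time 2+7=9, value 9+24=33
- item 1+item 2: time 9+2=11, value 16+9=25
- item 4: time 7, value 24
Best: 35 marks.

35 marks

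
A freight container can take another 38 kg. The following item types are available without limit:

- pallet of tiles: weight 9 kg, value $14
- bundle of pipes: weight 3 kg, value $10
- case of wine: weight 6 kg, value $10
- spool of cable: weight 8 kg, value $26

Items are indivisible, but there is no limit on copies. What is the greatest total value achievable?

Best value-per-unit is bundle of pipes at 10/3; filling with it alone gives 12×10 = 120.
Optimal mix: 10×bundle of pipes + 1×spool of cable → weight 38, value 126.

$126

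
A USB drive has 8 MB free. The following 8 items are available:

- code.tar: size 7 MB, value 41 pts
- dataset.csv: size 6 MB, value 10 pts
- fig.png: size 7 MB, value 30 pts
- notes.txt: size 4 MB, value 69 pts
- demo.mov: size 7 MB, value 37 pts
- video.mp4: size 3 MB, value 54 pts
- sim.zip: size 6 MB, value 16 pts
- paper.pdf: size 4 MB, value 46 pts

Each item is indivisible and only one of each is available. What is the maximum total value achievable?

Check high-value combinations within 8 MB:
- notes.txt+video.mp4: size 4+3=7, value 69+54=123
- notes.txt+paper.pdf: size 4+4=8, value 69+46=115
- video.mp4+paper.pdf: size 3+4=7, value 54+46=100
- notes.txt: size 4, value 69
Best: 123 pts.

123 pts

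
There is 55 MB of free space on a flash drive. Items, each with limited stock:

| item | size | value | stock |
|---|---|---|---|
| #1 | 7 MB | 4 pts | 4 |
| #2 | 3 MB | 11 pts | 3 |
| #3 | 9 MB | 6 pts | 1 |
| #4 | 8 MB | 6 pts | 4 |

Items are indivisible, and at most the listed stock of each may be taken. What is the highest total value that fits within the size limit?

65 pts

Top feasible selections:
- 2×#1 + 3×#2 + 4×#4: size 55, value 65
- 3×#2 + 1×#3 + 4×#4: size 50, value 63
Best: 65 pts.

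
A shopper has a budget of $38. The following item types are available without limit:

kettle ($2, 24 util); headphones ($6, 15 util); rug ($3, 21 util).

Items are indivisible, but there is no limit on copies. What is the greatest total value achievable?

456 util

Best value-per-unit is kettle at 24/2, and filling with it alone uses cost 19×2=38. No mix of the others beats 19×24 = 456.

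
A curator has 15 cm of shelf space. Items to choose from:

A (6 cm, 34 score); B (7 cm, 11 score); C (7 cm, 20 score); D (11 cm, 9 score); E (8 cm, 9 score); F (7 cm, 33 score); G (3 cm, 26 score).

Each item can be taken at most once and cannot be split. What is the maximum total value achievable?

67 score

This is a 0/1 knapsack; check combinations near the capacity.
- A+F: length 6+7=13, value 34+33=67
- A+G: length 6+3=9, value 34+26=60
- F+G: length 7+3=10, value 33+26=59
Best: 67 score.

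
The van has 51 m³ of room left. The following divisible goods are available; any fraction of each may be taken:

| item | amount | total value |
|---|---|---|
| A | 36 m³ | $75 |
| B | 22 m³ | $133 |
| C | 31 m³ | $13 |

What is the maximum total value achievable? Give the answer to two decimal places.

193.42

Take in order of value per unit:
- B (133/22 per unit): all 22 → value 133, running total 133.00
- A (75/36 per unit): 29 of 36 → value 29×75/36 = 60.4167, running total 193.42
Total 193.42.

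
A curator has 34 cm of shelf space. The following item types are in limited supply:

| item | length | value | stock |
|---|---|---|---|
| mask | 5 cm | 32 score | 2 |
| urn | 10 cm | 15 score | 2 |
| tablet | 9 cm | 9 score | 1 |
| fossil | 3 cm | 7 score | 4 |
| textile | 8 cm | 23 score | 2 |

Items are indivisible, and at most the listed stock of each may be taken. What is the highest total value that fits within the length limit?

Top feasible selections:
- 2×mask + 2×fossil + 2×textile: length 32, value 124
- 2×mask + 1×fossil + 2×textile: length 29, value 117
- 2×mask + 1×urn + 2×fossil + 1×textile: length 34, value 116
Best: 124 score.

124 score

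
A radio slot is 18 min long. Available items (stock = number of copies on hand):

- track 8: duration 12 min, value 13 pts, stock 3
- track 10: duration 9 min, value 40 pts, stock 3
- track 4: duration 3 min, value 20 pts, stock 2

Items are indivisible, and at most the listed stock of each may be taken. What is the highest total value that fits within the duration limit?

Top feasible selections:
- 1×track 10 + 2×track 4: duration 15, value 80
- 2×track 10: duration 18, value 80
Best: 80 pts.

80 pts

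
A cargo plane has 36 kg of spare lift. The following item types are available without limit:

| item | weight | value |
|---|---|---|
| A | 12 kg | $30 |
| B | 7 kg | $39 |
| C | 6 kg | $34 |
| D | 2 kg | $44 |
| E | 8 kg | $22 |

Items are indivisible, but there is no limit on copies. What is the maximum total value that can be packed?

$792

Best value-per-unit is D at 44/2, and filling with it alone uses weight 18×2=36. No mix of the others beats 18×44 = 792.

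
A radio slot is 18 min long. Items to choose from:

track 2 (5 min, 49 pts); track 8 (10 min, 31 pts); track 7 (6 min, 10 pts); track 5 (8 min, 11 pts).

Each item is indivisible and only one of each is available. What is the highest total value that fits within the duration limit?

80 pts

This is a 0/1 knapsack; check combinations near the capacity.
- track 2+track 8: duration 5+10=15, value 49+31=80
- track 2+track 5: duration 5+8=13, value 49+11=60
- track 2+track 7: duration 5+6=11, value 49+10=59
- track 2: duration 5, value 49
Best: 80 pts.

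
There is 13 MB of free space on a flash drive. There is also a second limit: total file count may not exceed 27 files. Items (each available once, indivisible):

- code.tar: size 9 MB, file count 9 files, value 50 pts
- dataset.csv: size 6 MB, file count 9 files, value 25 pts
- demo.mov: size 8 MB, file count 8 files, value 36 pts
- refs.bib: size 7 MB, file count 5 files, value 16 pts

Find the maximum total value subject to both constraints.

Feasible sets respecting both limits:
- code.tar: size 9, file count 9, value 50
- dataset.csv+refs.bib: size 13, file count 14, value 41
- demo.mov: size 8, file count 8, value 36
Best: 50 pts.

50 pts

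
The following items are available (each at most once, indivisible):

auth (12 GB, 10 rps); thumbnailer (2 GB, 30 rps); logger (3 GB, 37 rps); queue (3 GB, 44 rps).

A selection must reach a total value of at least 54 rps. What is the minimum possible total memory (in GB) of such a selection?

5

Subsets with value ≥ 54, sorted by total memory:
- thumbnailer+queue: memory 5, value 74
- thumbnailer+logger: memory 5, value 67
- logger+queue: memory 6, value 81
Minimum memory: 5 GB.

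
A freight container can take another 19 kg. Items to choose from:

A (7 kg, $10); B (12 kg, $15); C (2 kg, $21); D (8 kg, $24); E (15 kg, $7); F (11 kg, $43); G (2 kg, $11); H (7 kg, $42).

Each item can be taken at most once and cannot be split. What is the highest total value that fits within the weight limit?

$98

Check high-value combinations within 19 kg:
- C+D+G+H: weight 2+8+2+7=19, value 21+24+11+42=98
- C+D+H: weight 2+8+7=17, value 21+24+42=87
- F+H: weight 11+7=18, value 43+42=85
Best: $98.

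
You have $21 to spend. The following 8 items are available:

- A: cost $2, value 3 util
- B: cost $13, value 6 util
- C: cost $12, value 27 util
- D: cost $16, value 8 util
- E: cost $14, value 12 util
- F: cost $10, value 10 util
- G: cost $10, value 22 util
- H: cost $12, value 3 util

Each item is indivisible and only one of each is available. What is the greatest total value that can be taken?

32 util

This is a 0/1 knapsack; check combinations near the capacity.
- F+G: cost 10+10=20, value 10+22=32
- A+C: cost 2+12=14, value 3+27=30
- C: cost 12, value 27
- A+G: cost 2+10=12, value 3+22=25
- G: cost 10, value 22
Best: 32 util.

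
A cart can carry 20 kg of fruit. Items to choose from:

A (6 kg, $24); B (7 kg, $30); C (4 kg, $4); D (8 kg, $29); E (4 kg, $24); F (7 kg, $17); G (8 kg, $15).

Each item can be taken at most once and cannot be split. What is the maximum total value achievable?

$83

This is a 0/1 knapsack; check combinations near the capacity.
- B+D+E: weight 7+8+4=19, value 30+29+24=83
- A+B+E: weight 6+7+4=17, value 24+30+24=78
- A+D+E: weight 6+8+4=18, value 24+29+24=77
- B+E+F: weight 7+4+7=18, value 30+24+17=71
Best: $83.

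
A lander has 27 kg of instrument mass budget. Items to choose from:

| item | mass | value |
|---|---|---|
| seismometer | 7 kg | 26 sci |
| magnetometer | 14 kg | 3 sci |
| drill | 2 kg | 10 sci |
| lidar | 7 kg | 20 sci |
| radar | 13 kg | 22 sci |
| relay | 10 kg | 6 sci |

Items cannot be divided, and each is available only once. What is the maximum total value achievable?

68 sci

This is a 0/1 knapsack; check combinations near the capacity.
- seismometer+lidar+radar: mass 7+7+13=27, value 26+20+22=68
- seismometer+drill+lidar+relay: mass 7+2+7+10=26, value 26+10+20+6=62
- seismometer+drill+radar: mass 7+2+13=22, value 26+10+22=58
- seismometer+drill+lidar: mass 7+2+7=16, value 26+10+20=56
Best: 68 sci.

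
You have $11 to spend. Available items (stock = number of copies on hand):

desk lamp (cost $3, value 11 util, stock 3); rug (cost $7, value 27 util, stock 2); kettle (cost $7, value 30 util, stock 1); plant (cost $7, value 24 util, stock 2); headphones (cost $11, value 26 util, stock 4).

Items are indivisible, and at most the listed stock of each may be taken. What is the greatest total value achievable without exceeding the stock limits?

41 util

Top feasible selections:
- 1×desk lamp + 1×kettle: cost 10, value 41
- 1×desk lamp + 1×rug: cost 10, value 38
Best: 41 util.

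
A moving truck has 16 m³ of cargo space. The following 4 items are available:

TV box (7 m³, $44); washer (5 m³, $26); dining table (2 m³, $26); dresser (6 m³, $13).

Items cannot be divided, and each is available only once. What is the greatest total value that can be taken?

Check high-value combinations within 16 m³:
- TV box+washer+dining table: volume 7+5+2=14, value 44+26+26=96
- TV box+dining table+dresser: volume 7+2+6=15, value 44+26+13=83
- TV box+dining table: volume 7+2=9, value 44+26=70
- TV box+washer: volume 7+5=12, value 44+26=70
Best: $96.

$96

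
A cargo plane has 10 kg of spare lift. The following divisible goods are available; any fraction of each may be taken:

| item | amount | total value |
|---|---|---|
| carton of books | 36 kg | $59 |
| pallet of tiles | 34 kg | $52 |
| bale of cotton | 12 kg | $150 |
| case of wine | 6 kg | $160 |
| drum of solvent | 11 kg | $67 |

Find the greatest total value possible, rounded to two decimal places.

Take in order of value per unit:
- case of wine (160/6 per unit): all 6 → value 160, running total 160.00
- bale of cotton (150/12 per unit): 4 of 12 → value 4×150/12 = 50.0000, running total 210.00
Total 210.00.

210.00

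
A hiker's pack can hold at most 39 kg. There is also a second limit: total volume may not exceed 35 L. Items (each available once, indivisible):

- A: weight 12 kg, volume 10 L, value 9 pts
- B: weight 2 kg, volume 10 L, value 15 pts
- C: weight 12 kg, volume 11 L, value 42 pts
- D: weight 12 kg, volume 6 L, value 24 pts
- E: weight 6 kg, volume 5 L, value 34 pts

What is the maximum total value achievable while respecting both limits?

115 pts

Feasible sets respecting both limits:
- B+C+D+E: weight 32, volume 32, value 115
- C+D+E: weight 30, volume 22, value 100
- B+C+E: weight 20, volume 26, value 91
Best: 115 pts.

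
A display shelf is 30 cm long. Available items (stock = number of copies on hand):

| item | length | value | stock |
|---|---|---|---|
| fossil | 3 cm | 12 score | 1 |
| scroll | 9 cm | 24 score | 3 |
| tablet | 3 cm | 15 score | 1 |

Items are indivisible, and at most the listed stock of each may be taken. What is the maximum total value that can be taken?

87 score

Best selections within length 30 and stock limits:
- 3×scroll + 1×tablet: length 30, value 87
- 1×fossil + 3×scroll: length 30, value 84
- 1×fossil + 2×scroll + 1×tablet: length 24, value 75
Best: 87 score.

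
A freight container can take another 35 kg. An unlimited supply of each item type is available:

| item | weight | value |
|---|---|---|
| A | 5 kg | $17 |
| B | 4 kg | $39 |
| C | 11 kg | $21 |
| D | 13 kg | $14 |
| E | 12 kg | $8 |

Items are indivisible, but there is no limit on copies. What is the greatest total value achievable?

$312

Best value-per-unit is B at 39/4, and filling with it alone uses weight 8×4=32. No mix of the others beats 8×39 = 312.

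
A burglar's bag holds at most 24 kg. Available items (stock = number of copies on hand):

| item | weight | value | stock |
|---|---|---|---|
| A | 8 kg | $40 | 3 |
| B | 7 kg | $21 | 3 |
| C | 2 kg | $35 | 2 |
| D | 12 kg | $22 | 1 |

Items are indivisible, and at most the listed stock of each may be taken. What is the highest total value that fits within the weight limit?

Best selections within weight 24 and stock limits:
- 2×A + 2×C: weight 20, value 150
- 1×A + 2×C + 1×D: weight 24, value 132
- 1×A + 1×B + 2×C: weight 19, value 131
- 3×A: weight 24, value 120
Best: $150.

$150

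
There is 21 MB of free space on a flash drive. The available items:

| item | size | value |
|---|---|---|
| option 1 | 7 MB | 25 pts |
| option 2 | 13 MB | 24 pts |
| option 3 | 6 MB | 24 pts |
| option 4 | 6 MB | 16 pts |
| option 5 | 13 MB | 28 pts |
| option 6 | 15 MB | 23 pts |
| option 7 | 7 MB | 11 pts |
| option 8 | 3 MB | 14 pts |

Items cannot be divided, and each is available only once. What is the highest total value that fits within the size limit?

Check high-value combinations within 21 MB:
- option 1+option 3+option 4: size 7+6+6=19, value 25+24+16=65
- option 1+option 3+option 8: size 7+6+3=16, value 25+24+14=63
- option 1+option 3+option 7: size 7+6+7=20, value 25+24+11=60
- option 1+option 4+option 8: size 7+6+3=16, value 25+16+14=55
Best: 65 pts.

65 pts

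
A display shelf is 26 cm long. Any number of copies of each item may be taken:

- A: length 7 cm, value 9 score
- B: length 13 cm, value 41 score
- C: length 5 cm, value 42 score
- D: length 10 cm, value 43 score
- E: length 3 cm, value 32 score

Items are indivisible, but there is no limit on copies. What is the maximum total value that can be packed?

Best value-per-unit is E at 32/3; filling with it alone gives 8×32 = 256.
Optimal mix: 1×C + 7×E → length 26, value 266.

266 score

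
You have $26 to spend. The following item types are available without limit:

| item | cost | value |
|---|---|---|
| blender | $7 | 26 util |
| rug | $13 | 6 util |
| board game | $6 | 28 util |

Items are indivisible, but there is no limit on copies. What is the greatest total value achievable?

Best value-per-unit is board game at 28/6, and filling with it alone uses cost 4×6=24. No mix of the others beats 4×28 = 112.

112 util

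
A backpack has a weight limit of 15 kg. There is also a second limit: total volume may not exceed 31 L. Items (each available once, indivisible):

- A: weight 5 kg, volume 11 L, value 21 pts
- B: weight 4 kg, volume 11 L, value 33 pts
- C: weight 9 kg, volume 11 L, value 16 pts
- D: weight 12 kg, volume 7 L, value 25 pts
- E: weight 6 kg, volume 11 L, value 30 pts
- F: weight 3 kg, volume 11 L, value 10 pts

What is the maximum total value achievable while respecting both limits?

Feasible sets respecting both limits:
- B+E: weight 10, volume 22, value 63
- A+B: weight 9, volume 22, value 54
- A+E: weight 11, volume 22, value 51
Best: 63 pts.

63 pts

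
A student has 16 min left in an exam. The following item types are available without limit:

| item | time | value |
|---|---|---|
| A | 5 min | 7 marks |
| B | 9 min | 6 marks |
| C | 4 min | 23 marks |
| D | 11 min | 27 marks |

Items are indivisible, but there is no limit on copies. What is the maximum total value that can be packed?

92 marks

Best value-per-unit is C at 23/4, and filling with it alone uses time 4×4=16. No mix of the others beats 4×23 = 92.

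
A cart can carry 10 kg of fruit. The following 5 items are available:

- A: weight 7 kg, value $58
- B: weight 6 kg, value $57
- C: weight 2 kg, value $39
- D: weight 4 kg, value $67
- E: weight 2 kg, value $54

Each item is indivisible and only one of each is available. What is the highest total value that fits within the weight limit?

$160

Check high-value combinations within 10 kg:
- C+D+E: weight 2+4+2=8, value 39+67+54=160
- B+C+E: weight 6+2+2=10, value 57+39+54=150
- B+D: weight 6+4=10, value 57+67=124
- D+E: weight 4+2=6, value 67+54=121
- A+E: weight 7+2=9, value 58+54=112
Best: $160.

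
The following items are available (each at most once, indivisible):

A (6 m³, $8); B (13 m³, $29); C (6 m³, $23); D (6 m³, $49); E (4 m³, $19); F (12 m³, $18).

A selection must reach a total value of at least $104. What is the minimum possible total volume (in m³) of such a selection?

28

Subsets with value ≥ 104, sorted by total volume:
- C+D+E+F: volume 28, value 109
- B+C+D+E: volume 29, value 120
- A+B+D+E: volume 29, value 105
Minimum volume: 28 m³.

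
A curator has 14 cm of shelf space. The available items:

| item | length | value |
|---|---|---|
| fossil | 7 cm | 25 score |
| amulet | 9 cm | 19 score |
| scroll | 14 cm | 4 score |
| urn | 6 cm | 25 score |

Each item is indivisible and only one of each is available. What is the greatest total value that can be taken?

50 score

This is a 0/1 knapsack; check combinations near the capacity.
- fossil+urn: length 7+6=13, value 25+25=50
- urn: length 6, value 25
- fossil: length 7, value 25
- amulet: length 9, value 19
- scroll: length 14, value 4
Best: 50 score.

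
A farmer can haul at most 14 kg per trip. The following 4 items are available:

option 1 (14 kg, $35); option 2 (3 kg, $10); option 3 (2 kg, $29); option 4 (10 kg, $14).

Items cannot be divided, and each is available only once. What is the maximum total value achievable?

Check high-value combinations within 14 kg:
- option 3+option 4: weight 2+10=12, value 29+14=43
- option 2+option 3: weight 3+2=5, value 10+29=39
- option 1: weight 14, value 35
- option 3: weight 2, value 29
- option 2+option 4: weight 3+10=13, value 10+14=24
Best: $43.

$43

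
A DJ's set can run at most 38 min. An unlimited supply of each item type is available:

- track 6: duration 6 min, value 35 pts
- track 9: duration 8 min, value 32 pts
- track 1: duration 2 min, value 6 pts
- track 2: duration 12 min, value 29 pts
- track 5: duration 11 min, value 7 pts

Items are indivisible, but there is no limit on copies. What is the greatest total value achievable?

216 pts

Best value-per-unit is track 6 at 35/6; filling with it alone gives 6×35 = 210.
Optimal mix: 6×track 6 + 1×track 1 → duration 38, value 216.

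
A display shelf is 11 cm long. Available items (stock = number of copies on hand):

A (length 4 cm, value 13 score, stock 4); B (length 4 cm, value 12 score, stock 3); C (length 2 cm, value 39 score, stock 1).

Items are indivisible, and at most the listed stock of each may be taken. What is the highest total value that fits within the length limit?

65 score

Top feasible selections:
- 2×A + 1×C: length 10, value 65
- 1×A + 1×B + 1×C: length 10, value 64
Best: 65 score.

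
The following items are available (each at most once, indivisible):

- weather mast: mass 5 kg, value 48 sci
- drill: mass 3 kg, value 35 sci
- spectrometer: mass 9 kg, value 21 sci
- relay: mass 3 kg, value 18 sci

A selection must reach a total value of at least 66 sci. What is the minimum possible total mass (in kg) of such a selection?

8

Subsets with value ≥ 66, sorted by total mass:
- weather mast+drill: mass 8, value 83
- weather mast+relay: mass 8, value 66
- weather mast+drill+relay: mass 11, value 101
- weather mast+spectrometer: mass 14, value 69
Minimum mass: 8 kg.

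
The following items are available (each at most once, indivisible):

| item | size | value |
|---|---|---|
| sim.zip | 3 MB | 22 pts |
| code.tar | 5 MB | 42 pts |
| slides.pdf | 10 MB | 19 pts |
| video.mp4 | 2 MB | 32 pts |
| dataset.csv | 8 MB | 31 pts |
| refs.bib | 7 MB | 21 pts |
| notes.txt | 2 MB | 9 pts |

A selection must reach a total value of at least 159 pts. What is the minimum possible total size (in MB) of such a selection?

35

Subsets with value ≥ 159, sorted by total size:
- sim.zip+code.tar+slides.pdf+video.mp4+dataset.csv+refs.bib: size 35, value 167
- sim.zip+code.tar+slides.pdf+video.mp4+dataset.csv+refs.bib+notes.txt: size 37, value 176
Minimum size: 35 MB.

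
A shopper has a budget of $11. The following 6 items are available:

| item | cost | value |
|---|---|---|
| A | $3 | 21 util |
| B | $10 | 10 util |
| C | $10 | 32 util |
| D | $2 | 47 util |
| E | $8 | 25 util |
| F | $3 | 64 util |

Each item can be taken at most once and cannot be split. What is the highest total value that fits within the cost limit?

132 util

Check high-value combinations within $11:
- A+D+F: cost 3+2+3=8, value 21+47+64=132
- D+F: cost 2+3=5, value 47+64=111
- E+F: cost 8+3=11, value 25+64=89
- A+F: cost 3+3=6, value 21+64=85
- D+E: cost 2+8=10, value 47+25=72
Best: 132 util.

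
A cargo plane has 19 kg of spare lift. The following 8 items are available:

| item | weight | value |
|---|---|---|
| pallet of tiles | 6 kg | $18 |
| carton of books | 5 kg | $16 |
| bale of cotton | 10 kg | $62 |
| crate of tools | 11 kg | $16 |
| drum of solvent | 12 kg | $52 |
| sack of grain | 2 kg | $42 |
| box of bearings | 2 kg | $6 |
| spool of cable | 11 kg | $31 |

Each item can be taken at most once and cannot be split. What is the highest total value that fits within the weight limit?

This is a 0/1 knapsack; check combinations near the capacity.
- carton of books+bale of cotton+sack of grain+box of bearings: weight 5+10+2+2=19, value 16+62+42+6=126
- pallet of tiles+bale of cotton+sack of grain: weight 6+10+2=18, value 18+62+42=122
- carton of books+bale of cotton+sack of grain: weight 5+10+2=17, value 16+62+42=120
- bale of cotton+sack of grain+box of bearings: weight 10+2+2=14, value 62+42+6=110
- carton of books+drum of solvent+sack of grain: weight 5+12+2=19, value 16+52+42=110
Best: $126.

$126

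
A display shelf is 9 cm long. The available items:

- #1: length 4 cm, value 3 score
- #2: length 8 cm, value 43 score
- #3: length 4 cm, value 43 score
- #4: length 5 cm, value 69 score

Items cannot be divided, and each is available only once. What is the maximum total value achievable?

This is a 0/1 knapsack; check combinations near the capacity.
- #3+#4: length 4+5=9, value 43+69=112
- #1+#4: length 4+5=9, value 3+69=72
- #4: length 5, value 69
- #1+#3: length 4+4=8, value 3+43=46
- #3: length 4, value 43
Best: 112 score.

112 score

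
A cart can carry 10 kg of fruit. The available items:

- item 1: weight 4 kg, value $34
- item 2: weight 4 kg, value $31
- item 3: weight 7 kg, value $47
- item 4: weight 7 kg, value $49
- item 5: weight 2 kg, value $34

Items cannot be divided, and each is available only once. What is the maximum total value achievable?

This is a 0/1 knapsack; check combinations near the capacity.
- item 1+item 2+item 5: weight 4+4+2=10, value 34+31+34=99
- item 4+item 5: weight 7+2=9, value 49+34=83
- item 3+item 5: weight 7+2=9, value 47+34=81
Best: $99.

$99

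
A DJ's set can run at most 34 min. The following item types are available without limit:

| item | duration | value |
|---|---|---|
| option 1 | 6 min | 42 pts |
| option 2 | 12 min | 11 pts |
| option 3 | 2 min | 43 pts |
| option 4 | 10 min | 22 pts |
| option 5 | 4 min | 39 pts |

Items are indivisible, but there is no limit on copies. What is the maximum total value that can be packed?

731 pts

Best value-per-unit is option 3 at 43/2, and filling with it alone uses duration 17×2=34. No mix of the others beats 17×43 = 731.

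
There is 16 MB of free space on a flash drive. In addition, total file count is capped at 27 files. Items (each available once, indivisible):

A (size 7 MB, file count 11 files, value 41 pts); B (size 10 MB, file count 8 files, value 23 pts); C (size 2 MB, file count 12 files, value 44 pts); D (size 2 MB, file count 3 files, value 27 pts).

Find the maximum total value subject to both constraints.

Feasible sets respecting both limits:
- A+C+D: size 11, file count 26, value 112
- B+C+D: size 14, file count 23, value 94
- A+C: size 9, file count 23, value 85
Best: 112 pts.

112 pts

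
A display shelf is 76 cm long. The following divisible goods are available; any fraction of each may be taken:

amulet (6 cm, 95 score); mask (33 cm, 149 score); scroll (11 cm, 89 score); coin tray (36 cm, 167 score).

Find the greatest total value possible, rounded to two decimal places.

Take in order of value per unit:
- amulet (95/6 per unit): all 6 → value 95, running total 95.00
- scroll (89/11 per unit): all 11 → value 89, running total 184.00
- coin tray (167/36 per unit): all 36 → value 167, running total 351.00
- mask (149/33 per unit): 23 of 33 → value 23×149/33 = 103.8485, running total 454.85
Total 454.85.

454.85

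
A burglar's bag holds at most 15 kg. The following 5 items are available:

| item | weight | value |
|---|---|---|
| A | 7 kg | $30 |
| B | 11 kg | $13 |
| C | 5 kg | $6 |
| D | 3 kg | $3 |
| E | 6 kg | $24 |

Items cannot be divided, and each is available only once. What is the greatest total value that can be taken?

$54

Check high-value combinations within 15 kg:
- A+E: weight 7+6=13, value 30+24=54
- A+C+D: weight 7+5+3=15, value 30+6+3=39
- A+C: weight 7+5=12, value 30+6=36
- A+D: weight 7+3=10, value 30+3=33
Best: $54.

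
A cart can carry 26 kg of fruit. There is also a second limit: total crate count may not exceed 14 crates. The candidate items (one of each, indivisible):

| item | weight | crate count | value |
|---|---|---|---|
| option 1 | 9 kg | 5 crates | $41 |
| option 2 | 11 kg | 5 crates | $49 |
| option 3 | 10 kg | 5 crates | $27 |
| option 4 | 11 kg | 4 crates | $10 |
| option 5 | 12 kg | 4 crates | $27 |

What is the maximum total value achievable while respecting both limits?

$90

Feasible sets respecting both limits:
- option 1+option 2: weight 20, crate count 10, value 90
- option 2+option 3: weight 21, crate count 10, value 76
- option 2+option 5: weight 23, crate count 9, value 76
- option 1+option 3: weight 19, crate count 10, value 68
Best: $90.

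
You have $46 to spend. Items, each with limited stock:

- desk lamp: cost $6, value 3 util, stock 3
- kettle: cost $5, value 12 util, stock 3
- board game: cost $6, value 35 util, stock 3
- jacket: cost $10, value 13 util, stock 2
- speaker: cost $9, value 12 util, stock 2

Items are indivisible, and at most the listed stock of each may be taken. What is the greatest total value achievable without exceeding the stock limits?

Top feasible selections:
- 3×kettle + 3×board game + 1×jacket: cost 43, value 154
- 3×kettle + 3×board game + 1×speaker: cost 42, value 153
- 2×kettle + 3×board game + 2×speaker: cost 46, value 153
Best: 154 util.

154 util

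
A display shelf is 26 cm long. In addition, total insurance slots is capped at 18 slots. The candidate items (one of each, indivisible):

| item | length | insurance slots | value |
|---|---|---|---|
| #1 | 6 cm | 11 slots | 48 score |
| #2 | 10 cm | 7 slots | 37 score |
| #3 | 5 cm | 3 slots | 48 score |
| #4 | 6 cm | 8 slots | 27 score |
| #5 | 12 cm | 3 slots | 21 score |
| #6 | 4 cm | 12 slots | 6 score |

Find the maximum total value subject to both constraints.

Feasible sets respecting both limits:
- #1+#3+#5: length 23, insurance slots 17, value 117
- #2+#3+#4: length 21, insurance slots 18, value 112
- #1+#3: length 11, insurance slots 14, value 96
- #3+#4+#5: length 23, insurance slots 14, value 96
Best: 117 score.

117 score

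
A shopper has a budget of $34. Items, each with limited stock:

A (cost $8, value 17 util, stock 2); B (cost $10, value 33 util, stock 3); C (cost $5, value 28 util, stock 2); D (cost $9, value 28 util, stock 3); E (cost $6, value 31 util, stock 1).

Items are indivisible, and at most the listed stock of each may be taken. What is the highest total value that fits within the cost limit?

Best selections within cost 34 and stock limits:
- 2×C + 2×D + 1×E: cost 34, value 143
- 1×A + 1×B + 2×C + 1×E: cost 34, value 137
- 1×A + 2×C + 1×D + 1×E: cost 33, value 132
Best: 143 util.

143 util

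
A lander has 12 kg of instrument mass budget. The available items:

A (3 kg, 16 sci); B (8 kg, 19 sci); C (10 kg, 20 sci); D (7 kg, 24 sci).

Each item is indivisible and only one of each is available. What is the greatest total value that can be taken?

40 sci

This is a 0/1 knapsack; check combinations near the capacity.
- A+D: mass 3+7=10, value 16+24=40
- A+B: mass 3+8=11, value 16+19=35
- D: mass 7, value 24
- C: mass 10, value 20
Best: 40 sci.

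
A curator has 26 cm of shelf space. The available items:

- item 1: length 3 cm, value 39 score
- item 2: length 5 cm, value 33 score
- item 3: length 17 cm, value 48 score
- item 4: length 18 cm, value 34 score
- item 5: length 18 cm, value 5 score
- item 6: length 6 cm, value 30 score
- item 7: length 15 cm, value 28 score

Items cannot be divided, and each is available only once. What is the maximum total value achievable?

120 score

Check high-value combinations within 26 cm:
- item 1+item 2+item 3: length 3+5+17=25, value 39+33+48=120
- item 1+item 3+item 6: length 3+17+6=26, value 39+48+30=117
- item 1+item 2+item 4: length 3+5+18=26, value 39+33+34=106
Best: 120 score.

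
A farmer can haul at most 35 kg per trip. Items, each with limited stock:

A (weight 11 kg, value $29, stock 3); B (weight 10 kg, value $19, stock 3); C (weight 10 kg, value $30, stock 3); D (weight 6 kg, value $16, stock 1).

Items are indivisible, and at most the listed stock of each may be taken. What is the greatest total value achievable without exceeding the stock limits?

$90

Best selections within weight 35 and stock limits:
- 3×C: weight 30, value 90
- 1×A + 2×C: weight 31, value 89
Best: $90.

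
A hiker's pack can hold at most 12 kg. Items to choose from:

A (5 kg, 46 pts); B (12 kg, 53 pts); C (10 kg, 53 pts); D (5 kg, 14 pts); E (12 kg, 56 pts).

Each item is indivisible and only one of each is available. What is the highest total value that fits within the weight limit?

Check high-value combinations within 12 kg:
- A+D: weight 5+5=10, value 46+14=60
- E: weight 12, value 56
- C: weight 10, value 53
- B: weight 12, value 53
- A: weight 5, value 46
Best: 60 pts.

60 pts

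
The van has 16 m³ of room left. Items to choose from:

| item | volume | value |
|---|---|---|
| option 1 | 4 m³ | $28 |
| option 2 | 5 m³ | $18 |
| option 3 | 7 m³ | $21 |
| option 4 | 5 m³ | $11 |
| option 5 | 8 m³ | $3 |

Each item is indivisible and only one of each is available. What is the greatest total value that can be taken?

$67

Check high-value combinations within 16 m³:
- option 1+option 2+option 3: volume 4+5+7=16, value 28+18+21=67
- option 1+option 3+option 4: volume 4+7+5=16, value 28+21+11=60
- option 1+option 2+option 4: volume 4+5+5=14, value 28+18+11=57
- option 1+option 3: volume 4+7=11, value 28+21=49
Best: $67.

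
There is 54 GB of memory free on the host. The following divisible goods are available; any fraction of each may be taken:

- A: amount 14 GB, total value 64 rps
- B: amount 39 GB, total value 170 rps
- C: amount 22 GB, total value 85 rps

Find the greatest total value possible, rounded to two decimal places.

237.86

Take in order of value per unit:
- A (64/14 per unit): all 14 → value 64, running total 64.00
- B (170/39 per unit): all 39 → value 170, running total 234.00
- C (85/22 per unit): 1 of 22 → value 1×85/22 = 3.8636, running total 237.86
Total 237.86.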